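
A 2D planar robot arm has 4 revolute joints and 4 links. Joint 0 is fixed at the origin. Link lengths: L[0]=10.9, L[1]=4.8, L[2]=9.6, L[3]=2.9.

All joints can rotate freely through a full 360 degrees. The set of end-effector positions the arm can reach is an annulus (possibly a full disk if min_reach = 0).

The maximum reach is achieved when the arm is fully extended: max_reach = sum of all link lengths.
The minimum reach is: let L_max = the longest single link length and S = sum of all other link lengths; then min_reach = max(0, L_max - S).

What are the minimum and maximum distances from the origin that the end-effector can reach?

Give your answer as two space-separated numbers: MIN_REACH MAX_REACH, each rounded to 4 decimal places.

Link lengths: [10.9, 4.8, 9.6, 2.9]
max_reach = 10.9 + 4.8 + 9.6 + 2.9 = 28.2
L_max = max([10.9, 4.8, 9.6, 2.9]) = 10.9
S (sum of others) = 28.2 - 10.9 = 17.3
min_reach = max(0, 10.9 - 17.3) = max(0, -6.4) = 0

Answer: 0.0000 28.2000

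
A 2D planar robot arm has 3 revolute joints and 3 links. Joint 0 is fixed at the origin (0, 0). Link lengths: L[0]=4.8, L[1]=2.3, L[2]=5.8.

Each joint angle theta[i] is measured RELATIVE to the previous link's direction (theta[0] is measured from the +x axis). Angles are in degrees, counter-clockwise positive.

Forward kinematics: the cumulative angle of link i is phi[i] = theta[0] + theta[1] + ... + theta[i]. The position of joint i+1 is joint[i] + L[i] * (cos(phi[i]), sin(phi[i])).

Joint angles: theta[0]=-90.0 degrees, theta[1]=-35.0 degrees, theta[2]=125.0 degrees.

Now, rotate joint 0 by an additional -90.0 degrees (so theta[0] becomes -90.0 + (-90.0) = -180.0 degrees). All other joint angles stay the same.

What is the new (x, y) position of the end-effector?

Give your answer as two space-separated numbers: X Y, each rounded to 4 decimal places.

joint[0] = (0.0000, 0.0000)  (base)
link 0: phi[0] = -180 = -180 deg
  cos(-180 deg) = -1.0000, sin(-180 deg) = -0.0000
  joint[1] = (0.0000, 0.0000) + 4.8 * (-1.0000, -0.0000) = (0.0000 + -4.8000, 0.0000 + -0.0000) = (-4.8000, -0.0000)
link 1: phi[1] = -180 + -35 = -215 deg
  cos(-215 deg) = -0.8192, sin(-215 deg) = 0.5736
  joint[2] = (-4.8000, -0.0000) + 2.3 * (-0.8192, 0.5736) = (-4.8000 + -1.8840, -0.0000 + 1.3192) = (-6.6840, 1.3192)
link 2: phi[2] = -180 + -35 + 125 = -90 deg
  cos(-90 deg) = 0.0000, sin(-90 deg) = -1.0000
  joint[3] = (-6.6840, 1.3192) + 5.8 * (0.0000, -1.0000) = (-6.6840 + 0.0000, 1.3192 + -5.8000) = (-6.6840, -4.4808)
End effector: (-6.6840, -4.4808)

Answer: -6.6840 -4.4808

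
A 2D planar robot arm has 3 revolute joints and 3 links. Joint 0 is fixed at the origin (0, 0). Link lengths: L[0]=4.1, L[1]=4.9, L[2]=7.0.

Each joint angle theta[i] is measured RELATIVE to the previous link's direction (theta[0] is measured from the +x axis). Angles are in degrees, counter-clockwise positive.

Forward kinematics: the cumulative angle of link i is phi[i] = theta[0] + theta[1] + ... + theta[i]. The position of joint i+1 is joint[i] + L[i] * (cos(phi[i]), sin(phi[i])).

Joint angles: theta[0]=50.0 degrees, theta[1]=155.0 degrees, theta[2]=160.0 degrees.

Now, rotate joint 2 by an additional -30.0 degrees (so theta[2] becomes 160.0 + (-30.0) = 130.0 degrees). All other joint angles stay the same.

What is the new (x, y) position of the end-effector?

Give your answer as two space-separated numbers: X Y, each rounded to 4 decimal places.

Answer: 4.5387 -1.8884

Derivation:
joint[0] = (0.0000, 0.0000)  (base)
link 0: phi[0] = 50 = 50 deg
  cos(50 deg) = 0.6428, sin(50 deg) = 0.7660
  joint[1] = (0.0000, 0.0000) + 4.1 * (0.6428, 0.7660) = (0.0000 + 2.6354, 0.0000 + 3.1408) = (2.6354, 3.1408)
link 1: phi[1] = 50 + 155 = 205 deg
  cos(205 deg) = -0.9063, sin(205 deg) = -0.4226
  joint[2] = (2.6354, 3.1408) + 4.9 * (-0.9063, -0.4226) = (2.6354 + -4.4409, 3.1408 + -2.0708) = (-1.8055, 1.0700)
link 2: phi[2] = 50 + 155 + 130 = 335 deg
  cos(335 deg) = 0.9063, sin(335 deg) = -0.4226
  joint[3] = (-1.8055, 1.0700) + 7 * (0.9063, -0.4226) = (-1.8055 + 6.3442, 1.0700 + -2.9583) = (4.5387, -1.8884)
End effector: (4.5387, -1.8884)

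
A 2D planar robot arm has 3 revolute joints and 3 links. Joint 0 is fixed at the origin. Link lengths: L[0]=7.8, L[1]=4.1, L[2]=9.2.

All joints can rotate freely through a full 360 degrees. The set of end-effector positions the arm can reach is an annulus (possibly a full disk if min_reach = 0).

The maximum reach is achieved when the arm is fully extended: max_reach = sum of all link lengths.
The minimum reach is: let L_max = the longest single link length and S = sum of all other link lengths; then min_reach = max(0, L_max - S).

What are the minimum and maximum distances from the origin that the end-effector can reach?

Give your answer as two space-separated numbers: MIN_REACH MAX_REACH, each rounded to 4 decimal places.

Link lengths: [7.8, 4.1, 9.2]
max_reach = 7.8 + 4.1 + 9.2 = 21.1
L_max = max([7.8, 4.1, 9.2]) = 9.2
S (sum of others) = 21.1 - 9.2 = 11.9
min_reach = max(0, 9.2 - 11.9) = max(0, -2.7) = 0

Answer: 0.0000 21.1000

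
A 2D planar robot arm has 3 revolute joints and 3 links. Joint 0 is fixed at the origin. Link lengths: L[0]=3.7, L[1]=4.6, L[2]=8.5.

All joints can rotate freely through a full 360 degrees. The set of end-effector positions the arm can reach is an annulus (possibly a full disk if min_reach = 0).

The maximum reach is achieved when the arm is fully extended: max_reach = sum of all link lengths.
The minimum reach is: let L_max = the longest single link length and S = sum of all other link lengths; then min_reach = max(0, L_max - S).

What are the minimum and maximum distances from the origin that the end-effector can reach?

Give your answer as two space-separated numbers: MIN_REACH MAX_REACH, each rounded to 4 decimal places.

Link lengths: [3.7, 4.6, 8.5]
max_reach = 3.7 + 4.6 + 8.5 = 16.8
L_max = max([3.7, 4.6, 8.5]) = 8.5
S (sum of others) = 16.8 - 8.5 = 8.3
min_reach = max(0, 8.5 - 8.3) = max(0, 0.2) = 0.2

Answer: 0.2000 16.8000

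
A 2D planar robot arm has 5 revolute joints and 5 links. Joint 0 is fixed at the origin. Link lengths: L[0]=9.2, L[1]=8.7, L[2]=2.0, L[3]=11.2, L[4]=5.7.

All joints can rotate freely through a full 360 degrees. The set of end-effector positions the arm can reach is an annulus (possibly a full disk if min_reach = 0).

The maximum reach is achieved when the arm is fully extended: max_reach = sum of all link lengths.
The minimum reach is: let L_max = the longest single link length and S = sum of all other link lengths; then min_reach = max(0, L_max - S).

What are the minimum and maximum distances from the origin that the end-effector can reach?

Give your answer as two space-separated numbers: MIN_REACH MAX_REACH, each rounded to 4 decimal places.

Link lengths: [9.2, 8.7, 2.0, 11.2, 5.7]
max_reach = 9.2 + 8.7 + 2 + 11.2 + 5.7 = 36.8
L_max = max([9.2, 8.7, 2.0, 11.2, 5.7]) = 11.2
S (sum of others) = 36.8 - 11.2 = 25.6
min_reach = max(0, 11.2 - 25.6) = max(0, -14.4) = 0

Answer: 0.0000 36.8000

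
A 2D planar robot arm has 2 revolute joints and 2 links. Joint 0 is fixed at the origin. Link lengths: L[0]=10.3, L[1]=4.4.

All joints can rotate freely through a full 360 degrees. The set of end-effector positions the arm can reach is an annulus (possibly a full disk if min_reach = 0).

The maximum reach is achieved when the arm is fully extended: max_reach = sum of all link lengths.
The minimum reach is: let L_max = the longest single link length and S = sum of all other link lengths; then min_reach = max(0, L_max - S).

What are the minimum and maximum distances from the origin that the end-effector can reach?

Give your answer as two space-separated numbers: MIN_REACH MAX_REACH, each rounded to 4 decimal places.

Link lengths: [10.3, 4.4]
max_reach = 10.3 + 4.4 = 14.7
L_max = max([10.3, 4.4]) = 10.3
S (sum of others) = 14.7 - 10.3 = 4.4
min_reach = max(0, 10.3 - 4.4) = max(0, 5.9) = 5.9

Answer: 5.9000 14.7000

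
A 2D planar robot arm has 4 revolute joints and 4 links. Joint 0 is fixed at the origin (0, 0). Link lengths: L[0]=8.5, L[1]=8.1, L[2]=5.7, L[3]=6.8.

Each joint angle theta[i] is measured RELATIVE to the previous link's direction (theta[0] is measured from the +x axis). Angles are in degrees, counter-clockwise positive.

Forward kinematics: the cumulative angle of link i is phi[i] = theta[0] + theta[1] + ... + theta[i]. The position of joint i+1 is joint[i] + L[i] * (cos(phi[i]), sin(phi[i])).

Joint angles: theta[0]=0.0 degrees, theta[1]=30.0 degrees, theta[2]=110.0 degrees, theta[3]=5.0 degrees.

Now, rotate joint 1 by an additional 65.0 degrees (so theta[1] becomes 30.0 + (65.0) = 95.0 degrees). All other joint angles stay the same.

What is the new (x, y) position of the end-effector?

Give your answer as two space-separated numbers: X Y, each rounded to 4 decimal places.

Answer: -3.2609 2.2603

Derivation:
joint[0] = (0.0000, 0.0000)  (base)
link 0: phi[0] = 0 = 0 deg
  cos(0 deg) = 1.0000, sin(0 deg) = 0.0000
  joint[1] = (0.0000, 0.0000) + 8.5 * (1.0000, 0.0000) = (0.0000 + 8.5000, 0.0000 + 0.0000) = (8.5000, 0.0000)
link 1: phi[1] = 0 + 95 = 95 deg
  cos(95 deg) = -0.0872, sin(95 deg) = 0.9962
  joint[2] = (8.5000, 0.0000) + 8.1 * (-0.0872, 0.9962) = (8.5000 + -0.7060, 0.0000 + 8.0692) = (7.7940, 8.0692)
link 2: phi[2] = 0 + 95 + 110 = 205 deg
  cos(205 deg) = -0.9063, sin(205 deg) = -0.4226
  joint[3] = (7.7940, 8.0692) + 5.7 * (-0.9063, -0.4226) = (7.7940 + -5.1660, 8.0692 + -2.4089) = (2.6281, 5.6603)
link 3: phi[3] = 0 + 95 + 110 + 5 = 210 deg
  cos(210 deg) = -0.8660, sin(210 deg) = -0.5000
  joint[4] = (2.6281, 5.6603) + 6.8 * (-0.8660, -0.5000) = (2.6281 + -5.8890, 5.6603 + -3.4000) = (-3.2609, 2.2603)
End effector: (-3.2609, 2.2603)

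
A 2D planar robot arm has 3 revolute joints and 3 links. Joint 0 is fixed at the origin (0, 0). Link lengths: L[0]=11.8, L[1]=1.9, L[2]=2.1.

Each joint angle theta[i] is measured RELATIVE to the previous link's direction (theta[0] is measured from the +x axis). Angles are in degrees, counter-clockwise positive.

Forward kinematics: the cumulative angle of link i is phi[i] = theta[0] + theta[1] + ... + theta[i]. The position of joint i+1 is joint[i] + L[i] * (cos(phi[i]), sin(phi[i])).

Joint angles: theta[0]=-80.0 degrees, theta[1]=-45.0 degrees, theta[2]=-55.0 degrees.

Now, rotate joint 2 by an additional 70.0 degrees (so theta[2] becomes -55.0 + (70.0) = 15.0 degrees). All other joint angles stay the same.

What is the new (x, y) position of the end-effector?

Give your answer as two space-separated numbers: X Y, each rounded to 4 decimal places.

Answer: 0.2410 -15.1505

Derivation:
joint[0] = (0.0000, 0.0000)  (base)
link 0: phi[0] = -80 = -80 deg
  cos(-80 deg) = 0.1736, sin(-80 deg) = -0.9848
  joint[1] = (0.0000, 0.0000) + 11.8 * (0.1736, -0.9848) = (0.0000 + 2.0490, 0.0000 + -11.6207) = (2.0490, -11.6207)
link 1: phi[1] = -80 + -45 = -125 deg
  cos(-125 deg) = -0.5736, sin(-125 deg) = -0.8192
  joint[2] = (2.0490, -11.6207) + 1.9 * (-0.5736, -0.8192) = (2.0490 + -1.0898, -11.6207 + -1.5564) = (0.9593, -13.1771)
link 2: phi[2] = -80 + -45 + 15 = -110 deg
  cos(-110 deg) = -0.3420, sin(-110 deg) = -0.9397
  joint[3] = (0.9593, -13.1771) + 2.1 * (-0.3420, -0.9397) = (0.9593 + -0.7182, -13.1771 + -1.9734) = (0.2410, -15.1505)
End effector: (0.2410, -15.1505)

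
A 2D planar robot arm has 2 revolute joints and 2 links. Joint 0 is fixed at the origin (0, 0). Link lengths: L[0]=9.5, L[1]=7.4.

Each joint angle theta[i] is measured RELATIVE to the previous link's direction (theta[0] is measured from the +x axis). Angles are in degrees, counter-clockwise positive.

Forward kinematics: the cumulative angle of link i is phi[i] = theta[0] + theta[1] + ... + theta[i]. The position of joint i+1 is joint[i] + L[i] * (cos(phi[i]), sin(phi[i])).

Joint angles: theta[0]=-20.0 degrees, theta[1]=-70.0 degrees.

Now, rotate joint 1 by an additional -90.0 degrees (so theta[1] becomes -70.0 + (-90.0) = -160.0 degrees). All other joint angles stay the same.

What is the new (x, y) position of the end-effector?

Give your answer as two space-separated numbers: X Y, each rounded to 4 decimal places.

joint[0] = (0.0000, 0.0000)  (base)
link 0: phi[0] = -20 = -20 deg
  cos(-20 deg) = 0.9397, sin(-20 deg) = -0.3420
  joint[1] = (0.0000, 0.0000) + 9.5 * (0.9397, -0.3420) = (0.0000 + 8.9271, 0.0000 + -3.2492) = (8.9271, -3.2492)
link 1: phi[1] = -20 + -160 = -180 deg
  cos(-180 deg) = -1.0000, sin(-180 deg) = -0.0000
  joint[2] = (8.9271, -3.2492) + 7.4 * (-1.0000, -0.0000) = (8.9271 + -7.4000, -3.2492 + -0.0000) = (1.5271, -3.2492)
End effector: (1.5271, -3.2492)

Answer: 1.5271 -3.2492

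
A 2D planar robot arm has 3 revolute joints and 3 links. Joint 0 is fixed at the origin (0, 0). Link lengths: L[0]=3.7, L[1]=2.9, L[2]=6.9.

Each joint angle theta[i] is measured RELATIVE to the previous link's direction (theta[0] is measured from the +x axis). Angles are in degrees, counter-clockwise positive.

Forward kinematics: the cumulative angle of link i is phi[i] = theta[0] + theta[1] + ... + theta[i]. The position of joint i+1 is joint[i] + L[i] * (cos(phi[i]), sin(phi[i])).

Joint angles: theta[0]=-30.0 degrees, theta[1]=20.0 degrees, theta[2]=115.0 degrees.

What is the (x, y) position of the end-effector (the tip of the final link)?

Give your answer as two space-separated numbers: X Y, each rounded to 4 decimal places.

joint[0] = (0.0000, 0.0000)  (base)
link 0: phi[0] = -30 = -30 deg
  cos(-30 deg) = 0.8660, sin(-30 deg) = -0.5000
  joint[1] = (0.0000, 0.0000) + 3.7 * (0.8660, -0.5000) = (0.0000 + 3.2043, 0.0000 + -1.8500) = (3.2043, -1.8500)
link 1: phi[1] = -30 + 20 = -10 deg
  cos(-10 deg) = 0.9848, sin(-10 deg) = -0.1736
  joint[2] = (3.2043, -1.8500) + 2.9 * (0.9848, -0.1736) = (3.2043 + 2.8559, -1.8500 + -0.5036) = (6.0602, -2.3536)
link 2: phi[2] = -30 + 20 + 115 = 105 deg
  cos(105 deg) = -0.2588, sin(105 deg) = 0.9659
  joint[3] = (6.0602, -2.3536) + 6.9 * (-0.2588, 0.9659) = (6.0602 + -1.7859, -2.3536 + 6.6649) = (4.2744, 4.3113)
End effector: (4.2744, 4.3113)

Answer: 4.2744 4.3113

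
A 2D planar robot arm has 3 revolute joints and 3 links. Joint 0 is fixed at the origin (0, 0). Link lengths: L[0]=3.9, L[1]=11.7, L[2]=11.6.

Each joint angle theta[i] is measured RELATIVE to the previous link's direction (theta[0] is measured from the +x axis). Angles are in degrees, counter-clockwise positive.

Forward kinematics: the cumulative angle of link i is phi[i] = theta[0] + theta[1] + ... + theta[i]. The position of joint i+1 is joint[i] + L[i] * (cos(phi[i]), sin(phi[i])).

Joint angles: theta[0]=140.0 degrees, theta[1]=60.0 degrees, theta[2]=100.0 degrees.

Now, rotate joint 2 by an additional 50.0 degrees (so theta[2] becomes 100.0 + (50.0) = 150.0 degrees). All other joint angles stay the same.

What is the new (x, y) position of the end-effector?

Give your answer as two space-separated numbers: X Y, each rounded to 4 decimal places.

joint[0] = (0.0000, 0.0000)  (base)
link 0: phi[0] = 140 = 140 deg
  cos(140 deg) = -0.7660, sin(140 deg) = 0.6428
  joint[1] = (0.0000, 0.0000) + 3.9 * (-0.7660, 0.6428) = (0.0000 + -2.9876, 0.0000 + 2.5069) = (-2.9876, 2.5069)
link 1: phi[1] = 140 + 60 = 200 deg
  cos(200 deg) = -0.9397, sin(200 deg) = -0.3420
  joint[2] = (-2.9876, 2.5069) + 11.7 * (-0.9397, -0.3420) = (-2.9876 + -10.9944, 2.5069 + -4.0016) = (-13.9820, -1.4948)
link 2: phi[2] = 140 + 60 + 150 = 350 deg
  cos(350 deg) = 0.9848, sin(350 deg) = -0.1736
  joint[3] = (-13.9820, -1.4948) + 11.6 * (0.9848, -0.1736) = (-13.9820 + 11.4238, -1.4948 + -2.0143) = (-2.5582, -3.5091)
End effector: (-2.5582, -3.5091)

Answer: -2.5582 -3.5091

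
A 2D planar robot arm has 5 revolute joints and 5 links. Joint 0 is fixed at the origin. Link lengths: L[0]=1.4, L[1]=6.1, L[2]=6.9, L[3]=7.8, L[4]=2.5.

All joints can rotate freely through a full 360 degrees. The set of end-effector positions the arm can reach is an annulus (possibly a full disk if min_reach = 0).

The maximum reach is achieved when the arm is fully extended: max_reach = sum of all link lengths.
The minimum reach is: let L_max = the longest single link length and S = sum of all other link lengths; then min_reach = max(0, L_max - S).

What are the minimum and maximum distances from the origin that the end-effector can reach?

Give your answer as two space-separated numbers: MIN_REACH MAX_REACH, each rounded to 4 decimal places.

Link lengths: [1.4, 6.1, 6.9, 7.8, 2.5]
max_reach = 1.4 + 6.1 + 6.9 + 7.8 + 2.5 = 24.7
L_max = max([1.4, 6.1, 6.9, 7.8, 2.5]) = 7.8
S (sum of others) = 24.7 - 7.8 = 16.9
min_reach = max(0, 7.8 - 16.9) = max(0, -9.1) = 0

Answer: 0.0000 24.7000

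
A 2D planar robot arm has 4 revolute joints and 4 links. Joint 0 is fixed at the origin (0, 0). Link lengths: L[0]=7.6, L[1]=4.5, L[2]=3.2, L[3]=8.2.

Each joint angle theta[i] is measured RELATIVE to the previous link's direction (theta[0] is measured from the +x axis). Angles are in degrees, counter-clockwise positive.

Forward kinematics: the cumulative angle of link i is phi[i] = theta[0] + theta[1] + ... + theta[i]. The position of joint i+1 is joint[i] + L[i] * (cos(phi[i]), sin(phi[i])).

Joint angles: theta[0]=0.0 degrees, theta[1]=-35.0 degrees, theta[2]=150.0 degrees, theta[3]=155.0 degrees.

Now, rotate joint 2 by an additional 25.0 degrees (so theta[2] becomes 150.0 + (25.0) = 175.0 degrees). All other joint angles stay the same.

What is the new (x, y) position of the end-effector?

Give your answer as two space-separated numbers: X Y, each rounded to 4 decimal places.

Answer: 12.3003 -7.9559

Derivation:
joint[0] = (0.0000, 0.0000)  (base)
link 0: phi[0] = 0 = 0 deg
  cos(0 deg) = 1.0000, sin(0 deg) = 0.0000
  joint[1] = (0.0000, 0.0000) + 7.6 * (1.0000, 0.0000) = (0.0000 + 7.6000, 0.0000 + 0.0000) = (7.6000, 0.0000)
link 1: phi[1] = 0 + -35 = -35 deg
  cos(-35 deg) = 0.8192, sin(-35 deg) = -0.5736
  joint[2] = (7.6000, 0.0000) + 4.5 * (0.8192, -0.5736) = (7.6000 + 3.6862, 0.0000 + -2.5811) = (11.2862, -2.5811)
link 2: phi[2] = 0 + -35 + 175 = 140 deg
  cos(140 deg) = -0.7660, sin(140 deg) = 0.6428
  joint[3] = (11.2862, -2.5811) + 3.2 * (-0.7660, 0.6428) = (11.2862 + -2.4513, -2.5811 + 2.0569) = (8.8348, -0.5242)
link 3: phi[3] = 0 + -35 + 175 + 155 = 295 deg
  cos(295 deg) = 0.4226, sin(295 deg) = -0.9063
  joint[4] = (8.8348, -0.5242) + 8.2 * (0.4226, -0.9063) = (8.8348 + 3.4655, -0.5242 + -7.4317) = (12.3003, -7.9559)
End effector: (12.3003, -7.9559)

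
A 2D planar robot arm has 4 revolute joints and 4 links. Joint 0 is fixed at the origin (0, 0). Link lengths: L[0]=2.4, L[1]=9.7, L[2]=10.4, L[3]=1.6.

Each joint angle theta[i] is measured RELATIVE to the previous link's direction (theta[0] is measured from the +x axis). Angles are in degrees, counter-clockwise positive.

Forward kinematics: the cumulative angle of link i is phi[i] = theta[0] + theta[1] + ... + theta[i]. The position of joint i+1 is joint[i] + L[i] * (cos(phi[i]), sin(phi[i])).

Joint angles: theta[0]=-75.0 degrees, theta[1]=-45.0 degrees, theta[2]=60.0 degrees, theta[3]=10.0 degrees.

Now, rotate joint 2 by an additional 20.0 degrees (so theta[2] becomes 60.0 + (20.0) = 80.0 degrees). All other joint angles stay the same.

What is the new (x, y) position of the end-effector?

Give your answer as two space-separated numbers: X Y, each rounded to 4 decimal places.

Answer: 5.1237 -18.2037

Derivation:
joint[0] = (0.0000, 0.0000)  (base)
link 0: phi[0] = -75 = -75 deg
  cos(-75 deg) = 0.2588, sin(-75 deg) = -0.9659
  joint[1] = (0.0000, 0.0000) + 2.4 * (0.2588, -0.9659) = (0.0000 + 0.6212, 0.0000 + -2.3182) = (0.6212, -2.3182)
link 1: phi[1] = -75 + -45 = -120 deg
  cos(-120 deg) = -0.5000, sin(-120 deg) = -0.8660
  joint[2] = (0.6212, -2.3182) + 9.7 * (-0.5000, -0.8660) = (0.6212 + -4.8500, -2.3182 + -8.4004) = (-4.2288, -10.7187)
link 2: phi[2] = -75 + -45 + 80 = -40 deg
  cos(-40 deg) = 0.7660, sin(-40 deg) = -0.6428
  joint[3] = (-4.2288, -10.7187) + 10.4 * (0.7660, -0.6428) = (-4.2288 + 7.9669, -10.7187 + -6.6850) = (3.7380, -17.4037)
link 3: phi[3] = -75 + -45 + 80 + 10 = -30 deg
  cos(-30 deg) = 0.8660, sin(-30 deg) = -0.5000
  joint[4] = (3.7380, -17.4037) + 1.6 * (0.8660, -0.5000) = (3.7380 + 1.3856, -17.4037 + -0.8000) = (5.1237, -18.2037)
End effector: (5.1237, -18.2037)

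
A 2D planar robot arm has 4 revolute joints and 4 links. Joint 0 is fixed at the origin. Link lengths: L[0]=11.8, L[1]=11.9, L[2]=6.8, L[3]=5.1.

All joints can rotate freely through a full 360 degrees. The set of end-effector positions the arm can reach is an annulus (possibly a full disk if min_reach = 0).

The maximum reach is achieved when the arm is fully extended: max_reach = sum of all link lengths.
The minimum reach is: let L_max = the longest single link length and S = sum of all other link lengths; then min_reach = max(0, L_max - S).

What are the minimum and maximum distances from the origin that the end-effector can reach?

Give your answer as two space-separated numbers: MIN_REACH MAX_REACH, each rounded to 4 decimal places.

Answer: 0.0000 35.6000

Derivation:
Link lengths: [11.8, 11.9, 6.8, 5.1]
max_reach = 11.8 + 11.9 + 6.8 + 5.1 = 35.6
L_max = max([11.8, 11.9, 6.8, 5.1]) = 11.9
S (sum of others) = 35.6 - 11.9 = 23.7
min_reach = max(0, 11.9 - 23.7) = max(0, -11.8) = 0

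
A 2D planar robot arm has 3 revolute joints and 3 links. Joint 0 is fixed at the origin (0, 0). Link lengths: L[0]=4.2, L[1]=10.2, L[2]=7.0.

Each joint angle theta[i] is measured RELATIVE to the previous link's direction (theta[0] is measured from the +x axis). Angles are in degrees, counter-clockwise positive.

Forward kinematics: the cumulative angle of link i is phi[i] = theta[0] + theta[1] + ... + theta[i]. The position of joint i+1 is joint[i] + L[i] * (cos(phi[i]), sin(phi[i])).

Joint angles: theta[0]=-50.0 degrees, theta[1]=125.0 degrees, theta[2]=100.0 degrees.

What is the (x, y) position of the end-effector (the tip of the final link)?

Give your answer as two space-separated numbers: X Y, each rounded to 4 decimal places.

Answer: -1.6337 7.2451

Derivation:
joint[0] = (0.0000, 0.0000)  (base)
link 0: phi[0] = -50 = -50 deg
  cos(-50 deg) = 0.6428, sin(-50 deg) = -0.7660
  joint[1] = (0.0000, 0.0000) + 4.2 * (0.6428, -0.7660) = (0.0000 + 2.6997, 0.0000 + -3.2174) = (2.6997, -3.2174)
link 1: phi[1] = -50 + 125 = 75 deg
  cos(75 deg) = 0.2588, sin(75 deg) = 0.9659
  joint[2] = (2.6997, -3.2174) + 10.2 * (0.2588, 0.9659) = (2.6997 + 2.6400, -3.2174 + 9.8524) = (5.3397, 6.6351)
link 2: phi[2] = -50 + 125 + 100 = 175 deg
  cos(175 deg) = -0.9962, sin(175 deg) = 0.0872
  joint[3] = (5.3397, 6.6351) + 7 * (-0.9962, 0.0872) = (5.3397 + -6.9734, 6.6351 + 0.6101) = (-1.6337, 7.2451)
End effector: (-1.6337, 7.2451)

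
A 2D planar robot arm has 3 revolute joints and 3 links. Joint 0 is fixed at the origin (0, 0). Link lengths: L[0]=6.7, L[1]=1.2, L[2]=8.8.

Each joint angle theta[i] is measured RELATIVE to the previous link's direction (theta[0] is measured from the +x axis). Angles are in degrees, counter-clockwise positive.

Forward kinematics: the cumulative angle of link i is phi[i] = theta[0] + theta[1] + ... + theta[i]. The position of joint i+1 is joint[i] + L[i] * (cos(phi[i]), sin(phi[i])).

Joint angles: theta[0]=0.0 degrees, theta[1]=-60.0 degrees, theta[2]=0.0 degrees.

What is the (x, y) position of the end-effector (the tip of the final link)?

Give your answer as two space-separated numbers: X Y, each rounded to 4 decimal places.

Answer: 11.7000 -8.6603

Derivation:
joint[0] = (0.0000, 0.0000)  (base)
link 0: phi[0] = 0 = 0 deg
  cos(0 deg) = 1.0000, sin(0 deg) = 0.0000
  joint[1] = (0.0000, 0.0000) + 6.7 * (1.0000, 0.0000) = (0.0000 + 6.7000, 0.0000 + 0.0000) = (6.7000, 0.0000)
link 1: phi[1] = 0 + -60 = -60 deg
  cos(-60 deg) = 0.5000, sin(-60 deg) = -0.8660
  joint[2] = (6.7000, 0.0000) + 1.2 * (0.5000, -0.8660) = (6.7000 + 0.6000, 0.0000 + -1.0392) = (7.3000, -1.0392)
link 2: phi[2] = 0 + -60 + 0 = -60 deg
  cos(-60 deg) = 0.5000, sin(-60 deg) = -0.8660
  joint[3] = (7.3000, -1.0392) + 8.8 * (0.5000, -0.8660) = (7.3000 + 4.4000, -1.0392 + -7.6210) = (11.7000, -8.6603)
End effector: (11.7000, -8.6603)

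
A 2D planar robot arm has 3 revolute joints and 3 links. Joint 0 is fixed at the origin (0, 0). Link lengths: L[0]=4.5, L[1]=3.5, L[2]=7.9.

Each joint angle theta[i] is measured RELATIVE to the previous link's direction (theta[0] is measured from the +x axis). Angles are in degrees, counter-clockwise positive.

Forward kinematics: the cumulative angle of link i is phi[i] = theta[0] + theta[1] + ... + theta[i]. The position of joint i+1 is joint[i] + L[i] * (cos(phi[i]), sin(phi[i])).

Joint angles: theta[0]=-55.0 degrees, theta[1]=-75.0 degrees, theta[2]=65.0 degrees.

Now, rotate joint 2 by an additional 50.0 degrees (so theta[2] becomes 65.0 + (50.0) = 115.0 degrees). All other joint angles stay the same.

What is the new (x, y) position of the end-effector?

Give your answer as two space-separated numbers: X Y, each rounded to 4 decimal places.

Answer: 7.9622 -8.4120

Derivation:
joint[0] = (0.0000, 0.0000)  (base)
link 0: phi[0] = -55 = -55 deg
  cos(-55 deg) = 0.5736, sin(-55 deg) = -0.8192
  joint[1] = (0.0000, 0.0000) + 4.5 * (0.5736, -0.8192) = (0.0000 + 2.5811, 0.0000 + -3.6862) = (2.5811, -3.6862)
link 1: phi[1] = -55 + -75 = -130 deg
  cos(-130 deg) = -0.6428, sin(-130 deg) = -0.7660
  joint[2] = (2.5811, -3.6862) + 3.5 * (-0.6428, -0.7660) = (2.5811 + -2.2498, -3.6862 + -2.6812) = (0.3313, -6.3673)
link 2: phi[2] = -55 + -75 + 115 = -15 deg
  cos(-15 deg) = 0.9659, sin(-15 deg) = -0.2588
  joint[3] = (0.3313, -6.3673) + 7.9 * (0.9659, -0.2588) = (0.3313 + 7.6308, -6.3673 + -2.0447) = (7.9622, -8.4120)
End effector: (7.9622, -8.4120)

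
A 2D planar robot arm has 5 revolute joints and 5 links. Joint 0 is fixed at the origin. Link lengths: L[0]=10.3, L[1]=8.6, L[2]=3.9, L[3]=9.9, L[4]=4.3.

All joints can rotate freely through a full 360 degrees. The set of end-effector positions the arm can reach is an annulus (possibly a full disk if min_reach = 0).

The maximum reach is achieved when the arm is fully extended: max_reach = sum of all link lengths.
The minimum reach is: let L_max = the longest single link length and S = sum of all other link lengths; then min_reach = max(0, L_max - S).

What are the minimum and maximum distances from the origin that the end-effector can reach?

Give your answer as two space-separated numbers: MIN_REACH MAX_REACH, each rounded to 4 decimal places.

Answer: 0.0000 37.0000

Derivation:
Link lengths: [10.3, 8.6, 3.9, 9.9, 4.3]
max_reach = 10.3 + 8.6 + 3.9 + 9.9 + 4.3 = 37
L_max = max([10.3, 8.6, 3.9, 9.9, 4.3]) = 10.3
S (sum of others) = 37 - 10.3 = 26.7
min_reach = max(0, 10.3 - 26.7) = max(0, -16.4) = 0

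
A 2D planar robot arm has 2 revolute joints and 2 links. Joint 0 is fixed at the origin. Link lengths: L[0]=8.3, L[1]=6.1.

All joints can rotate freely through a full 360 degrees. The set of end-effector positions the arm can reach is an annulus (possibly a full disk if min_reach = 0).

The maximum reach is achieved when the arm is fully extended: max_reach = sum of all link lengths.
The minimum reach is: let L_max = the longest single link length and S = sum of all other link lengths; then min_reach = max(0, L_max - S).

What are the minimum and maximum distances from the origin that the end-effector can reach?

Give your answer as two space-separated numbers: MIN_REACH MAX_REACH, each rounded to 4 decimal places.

Answer: 2.2000 14.4000

Derivation:
Link lengths: [8.3, 6.1]
max_reach = 8.3 + 6.1 = 14.4
L_max = max([8.3, 6.1]) = 8.3
S (sum of others) = 14.4 - 8.3 = 6.1
min_reach = max(0, 8.3 - 6.1) = max(0, 2.2) = 2.2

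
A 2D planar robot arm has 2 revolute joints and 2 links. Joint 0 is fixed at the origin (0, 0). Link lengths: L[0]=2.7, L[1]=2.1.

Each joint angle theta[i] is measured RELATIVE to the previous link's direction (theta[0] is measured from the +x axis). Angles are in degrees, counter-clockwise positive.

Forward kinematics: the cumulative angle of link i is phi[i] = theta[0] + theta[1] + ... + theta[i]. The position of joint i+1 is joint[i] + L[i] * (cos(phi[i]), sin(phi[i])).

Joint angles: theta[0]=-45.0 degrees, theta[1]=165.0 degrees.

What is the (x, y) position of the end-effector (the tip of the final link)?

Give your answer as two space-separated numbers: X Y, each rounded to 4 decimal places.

Answer: 0.8592 -0.0905

Derivation:
joint[0] = (0.0000, 0.0000)  (base)
link 0: phi[0] = -45 = -45 deg
  cos(-45 deg) = 0.7071, sin(-45 deg) = -0.7071
  joint[1] = (0.0000, 0.0000) + 2.7 * (0.7071, -0.7071) = (0.0000 + 1.9092, 0.0000 + -1.9092) = (1.9092, -1.9092)
link 1: phi[1] = -45 + 165 = 120 deg
  cos(120 deg) = -0.5000, sin(120 deg) = 0.8660
  joint[2] = (1.9092, -1.9092) + 2.1 * (-0.5000, 0.8660) = (1.9092 + -1.0500, -1.9092 + 1.8187) = (0.8592, -0.0905)
End effector: (0.8592, -0.0905)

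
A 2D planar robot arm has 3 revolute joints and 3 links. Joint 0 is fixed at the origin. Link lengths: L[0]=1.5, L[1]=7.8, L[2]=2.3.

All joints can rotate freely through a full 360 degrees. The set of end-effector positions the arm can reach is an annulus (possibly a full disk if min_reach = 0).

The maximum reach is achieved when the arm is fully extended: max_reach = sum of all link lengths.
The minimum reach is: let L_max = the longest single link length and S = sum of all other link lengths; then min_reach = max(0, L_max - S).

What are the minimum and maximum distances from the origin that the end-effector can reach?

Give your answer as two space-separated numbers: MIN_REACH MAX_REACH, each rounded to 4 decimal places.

Link lengths: [1.5, 7.8, 2.3]
max_reach = 1.5 + 7.8 + 2.3 = 11.6
L_max = max([1.5, 7.8, 2.3]) = 7.8
S (sum of others) = 11.6 - 7.8 = 3.8
min_reach = max(0, 7.8 - 3.8) = max(0, 4) = 4

Answer: 4.0000 11.6000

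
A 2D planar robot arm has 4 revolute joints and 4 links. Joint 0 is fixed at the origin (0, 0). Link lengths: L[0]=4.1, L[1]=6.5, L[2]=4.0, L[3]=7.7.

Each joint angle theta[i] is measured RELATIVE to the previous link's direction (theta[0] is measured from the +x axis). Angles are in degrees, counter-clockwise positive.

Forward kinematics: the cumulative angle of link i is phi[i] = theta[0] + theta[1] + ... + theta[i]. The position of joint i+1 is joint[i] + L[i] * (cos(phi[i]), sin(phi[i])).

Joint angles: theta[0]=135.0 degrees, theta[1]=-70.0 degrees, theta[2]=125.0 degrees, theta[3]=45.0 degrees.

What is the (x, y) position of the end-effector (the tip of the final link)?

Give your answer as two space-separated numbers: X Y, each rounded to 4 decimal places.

Answer: -8.5079 1.7881

Derivation:
joint[0] = (0.0000, 0.0000)  (base)
link 0: phi[0] = 135 = 135 deg
  cos(135 deg) = -0.7071, sin(135 deg) = 0.7071
  joint[1] = (0.0000, 0.0000) + 4.1 * (-0.7071, 0.7071) = (0.0000 + -2.8991, 0.0000 + 2.8991) = (-2.8991, 2.8991)
link 1: phi[1] = 135 + -70 = 65 deg
  cos(65 deg) = 0.4226, sin(65 deg) = 0.9063
  joint[2] = (-2.8991, 2.8991) + 6.5 * (0.4226, 0.9063) = (-2.8991 + 2.7470, 2.8991 + 5.8910) = (-0.1521, 8.7901)
link 2: phi[2] = 135 + -70 + 125 = 190 deg
  cos(190 deg) = -0.9848, sin(190 deg) = -0.1736
  joint[3] = (-0.1521, 8.7901) + 4 * (-0.9848, -0.1736) = (-0.1521 + -3.9392, 8.7901 + -0.6946) = (-4.0914, 8.0955)
link 3: phi[3] = 135 + -70 + 125 + 45 = 235 deg
  cos(235 deg) = -0.5736, sin(235 deg) = -0.8192
  joint[4] = (-4.0914, 8.0955) + 7.7 * (-0.5736, -0.8192) = (-4.0914 + -4.4165, 8.0955 + -6.3075) = (-8.5079, 1.7881)
End effector: (-8.5079, 1.7881)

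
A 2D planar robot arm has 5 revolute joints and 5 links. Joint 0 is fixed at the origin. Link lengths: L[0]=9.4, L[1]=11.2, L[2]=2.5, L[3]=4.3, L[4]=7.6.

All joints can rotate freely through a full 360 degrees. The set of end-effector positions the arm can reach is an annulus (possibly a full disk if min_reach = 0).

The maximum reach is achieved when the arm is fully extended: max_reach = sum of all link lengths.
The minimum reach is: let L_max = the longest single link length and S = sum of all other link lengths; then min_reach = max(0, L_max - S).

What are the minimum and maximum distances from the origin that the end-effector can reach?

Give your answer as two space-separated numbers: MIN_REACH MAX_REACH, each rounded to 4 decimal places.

Answer: 0.0000 35.0000

Derivation:
Link lengths: [9.4, 11.2, 2.5, 4.3, 7.6]
max_reach = 9.4 + 11.2 + 2.5 + 4.3 + 7.6 = 35
L_max = max([9.4, 11.2, 2.5, 4.3, 7.6]) = 11.2
S (sum of others) = 35 - 11.2 = 23.8
min_reach = max(0, 11.2 - 23.8) = max(0, -12.6) = 0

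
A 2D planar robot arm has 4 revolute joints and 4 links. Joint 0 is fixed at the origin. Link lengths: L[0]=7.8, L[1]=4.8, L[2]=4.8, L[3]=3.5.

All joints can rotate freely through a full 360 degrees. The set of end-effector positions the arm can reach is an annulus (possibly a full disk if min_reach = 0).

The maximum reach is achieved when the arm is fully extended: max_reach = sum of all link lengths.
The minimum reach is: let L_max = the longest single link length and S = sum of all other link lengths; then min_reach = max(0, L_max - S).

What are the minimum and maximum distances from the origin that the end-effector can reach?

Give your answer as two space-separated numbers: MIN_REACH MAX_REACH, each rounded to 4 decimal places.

Answer: 0.0000 20.9000

Derivation:
Link lengths: [7.8, 4.8, 4.8, 3.5]
max_reach = 7.8 + 4.8 + 4.8 + 3.5 = 20.9
L_max = max([7.8, 4.8, 4.8, 3.5]) = 7.8
S (sum of others) = 20.9 - 7.8 = 13.1
min_reach = max(0, 7.8 - 13.1) = max(0, -5.3) = 0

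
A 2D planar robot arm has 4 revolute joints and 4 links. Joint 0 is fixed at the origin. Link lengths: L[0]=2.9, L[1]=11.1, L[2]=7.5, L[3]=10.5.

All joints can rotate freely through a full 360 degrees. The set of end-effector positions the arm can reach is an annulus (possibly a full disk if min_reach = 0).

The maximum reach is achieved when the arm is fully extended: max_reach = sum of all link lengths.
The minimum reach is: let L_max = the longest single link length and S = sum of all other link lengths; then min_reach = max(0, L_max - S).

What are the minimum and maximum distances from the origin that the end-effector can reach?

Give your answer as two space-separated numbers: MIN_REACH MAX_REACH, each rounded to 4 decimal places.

Answer: 0.0000 32.0000

Derivation:
Link lengths: [2.9, 11.1, 7.5, 10.5]
max_reach = 2.9 + 11.1 + 7.5 + 10.5 = 32
L_max = max([2.9, 11.1, 7.5, 10.5]) = 11.1
S (sum of others) = 32 - 11.1 = 20.9
min_reach = max(0, 11.1 - 20.9) = max(0, -9.8) = 0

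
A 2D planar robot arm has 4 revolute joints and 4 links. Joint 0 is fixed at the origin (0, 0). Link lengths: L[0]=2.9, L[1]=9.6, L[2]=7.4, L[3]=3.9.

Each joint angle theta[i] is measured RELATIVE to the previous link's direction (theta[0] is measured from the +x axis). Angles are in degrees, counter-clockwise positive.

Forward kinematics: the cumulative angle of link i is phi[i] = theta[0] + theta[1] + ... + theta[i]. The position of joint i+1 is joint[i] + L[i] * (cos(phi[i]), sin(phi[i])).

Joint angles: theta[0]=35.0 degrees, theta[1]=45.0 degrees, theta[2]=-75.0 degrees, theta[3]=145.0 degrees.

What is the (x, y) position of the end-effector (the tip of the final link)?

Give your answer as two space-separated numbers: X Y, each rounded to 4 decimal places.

Answer: 8.0369 13.7125

Derivation:
joint[0] = (0.0000, 0.0000)  (base)
link 0: phi[0] = 35 = 35 deg
  cos(35 deg) = 0.8192, sin(35 deg) = 0.5736
  joint[1] = (0.0000, 0.0000) + 2.9 * (0.8192, 0.5736) = (0.0000 + 2.3755, 0.0000 + 1.6634) = (2.3755, 1.6634)
link 1: phi[1] = 35 + 45 = 80 deg
  cos(80 deg) = 0.1736, sin(80 deg) = 0.9848
  joint[2] = (2.3755, 1.6634) + 9.6 * (0.1736, 0.9848) = (2.3755 + 1.6670, 1.6634 + 9.4542) = (4.0426, 11.1175)
link 2: phi[2] = 35 + 45 + -75 = 5 deg
  cos(5 deg) = 0.9962, sin(5 deg) = 0.0872
  joint[3] = (4.0426, 11.1175) + 7.4 * (0.9962, 0.0872) = (4.0426 + 7.3718, 11.1175 + 0.6450) = (11.4144, 11.7625)
link 3: phi[3] = 35 + 45 + -75 + 145 = 150 deg
  cos(150 deg) = -0.8660, sin(150 deg) = 0.5000
  joint[4] = (11.4144, 11.7625) + 3.9 * (-0.8660, 0.5000) = (11.4144 + -3.3775, 11.7625 + 1.9500) = (8.0369, 13.7125)
End effector: (8.0369, 13.7125)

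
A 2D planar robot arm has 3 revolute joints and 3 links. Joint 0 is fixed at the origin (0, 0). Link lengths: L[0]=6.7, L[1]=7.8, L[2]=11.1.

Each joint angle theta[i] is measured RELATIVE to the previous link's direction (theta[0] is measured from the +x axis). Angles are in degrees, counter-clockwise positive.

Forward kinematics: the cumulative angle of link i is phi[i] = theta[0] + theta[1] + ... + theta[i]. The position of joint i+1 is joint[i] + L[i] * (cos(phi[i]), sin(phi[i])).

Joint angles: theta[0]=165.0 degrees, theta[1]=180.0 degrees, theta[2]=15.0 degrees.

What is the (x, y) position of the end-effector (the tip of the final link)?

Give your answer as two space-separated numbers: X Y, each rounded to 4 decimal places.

Answer: 12.1625 -0.2847

Derivation:
joint[0] = (0.0000, 0.0000)  (base)
link 0: phi[0] = 165 = 165 deg
  cos(165 deg) = -0.9659, sin(165 deg) = 0.2588
  joint[1] = (0.0000, 0.0000) + 6.7 * (-0.9659, 0.2588) = (0.0000 + -6.4717, 0.0000 + 1.7341) = (-6.4717, 1.7341)
link 1: phi[1] = 165 + 180 = 345 deg
  cos(345 deg) = 0.9659, sin(345 deg) = -0.2588
  joint[2] = (-6.4717, 1.7341) + 7.8 * (0.9659, -0.2588) = (-6.4717 + 7.5342, 1.7341 + -2.0188) = (1.0625, -0.2847)
link 2: phi[2] = 165 + 180 + 15 = 360 deg
  cos(360 deg) = 1.0000, sin(360 deg) = -0.0000
  joint[3] = (1.0625, -0.2847) + 11.1 * (1.0000, -0.0000) = (1.0625 + 11.1000, -0.2847 + -0.0000) = (12.1625, -0.2847)
End effector: (12.1625, -0.2847)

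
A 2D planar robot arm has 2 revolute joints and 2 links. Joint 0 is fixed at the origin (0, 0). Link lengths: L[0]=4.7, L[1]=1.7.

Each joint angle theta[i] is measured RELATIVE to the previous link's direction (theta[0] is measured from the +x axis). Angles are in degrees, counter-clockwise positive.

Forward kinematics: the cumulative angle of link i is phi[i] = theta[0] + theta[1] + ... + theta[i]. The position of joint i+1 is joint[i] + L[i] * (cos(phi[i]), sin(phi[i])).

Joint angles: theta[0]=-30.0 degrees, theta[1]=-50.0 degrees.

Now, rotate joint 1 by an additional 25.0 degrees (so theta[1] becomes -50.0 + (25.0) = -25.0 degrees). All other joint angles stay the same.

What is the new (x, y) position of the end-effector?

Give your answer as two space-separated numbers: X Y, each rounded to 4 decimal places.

joint[0] = (0.0000, 0.0000)  (base)
link 0: phi[0] = -30 = -30 deg
  cos(-30 deg) = 0.8660, sin(-30 deg) = -0.5000
  joint[1] = (0.0000, 0.0000) + 4.7 * (0.8660, -0.5000) = (0.0000 + 4.0703, 0.0000 + -2.3500) = (4.0703, -2.3500)
link 1: phi[1] = -30 + -25 = -55 deg
  cos(-55 deg) = 0.5736, sin(-55 deg) = -0.8192
  joint[2] = (4.0703, -2.3500) + 1.7 * (0.5736, -0.8192) = (4.0703 + 0.9751, -2.3500 + -1.3926) = (5.0454, -3.7426)
End effector: (5.0454, -3.7426)

Answer: 5.0454 -3.7426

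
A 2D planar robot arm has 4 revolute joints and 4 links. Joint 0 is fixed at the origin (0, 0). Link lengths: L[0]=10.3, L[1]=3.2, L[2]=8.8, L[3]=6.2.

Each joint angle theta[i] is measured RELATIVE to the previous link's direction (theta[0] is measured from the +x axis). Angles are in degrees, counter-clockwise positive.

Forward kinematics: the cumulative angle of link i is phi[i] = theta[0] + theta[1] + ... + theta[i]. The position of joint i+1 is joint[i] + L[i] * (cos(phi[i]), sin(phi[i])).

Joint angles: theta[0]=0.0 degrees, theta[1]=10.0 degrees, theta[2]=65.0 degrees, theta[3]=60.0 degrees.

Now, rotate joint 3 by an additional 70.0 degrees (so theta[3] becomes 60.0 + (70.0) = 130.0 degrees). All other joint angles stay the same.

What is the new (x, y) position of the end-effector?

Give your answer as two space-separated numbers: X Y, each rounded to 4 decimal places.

Answer: 10.1099 6.4356

Derivation:
joint[0] = (0.0000, 0.0000)  (base)
link 0: phi[0] = 0 = 0 deg
  cos(0 deg) = 1.0000, sin(0 deg) = 0.0000
  joint[1] = (0.0000, 0.0000) + 10.3 * (1.0000, 0.0000) = (0.0000 + 10.3000, 0.0000 + 0.0000) = (10.3000, 0.0000)
link 1: phi[1] = 0 + 10 = 10 deg
  cos(10 deg) = 0.9848, sin(10 deg) = 0.1736
  joint[2] = (10.3000, 0.0000) + 3.2 * (0.9848, 0.1736) = (10.3000 + 3.1514, 0.0000 + 0.5557) = (13.4514, 0.5557)
link 2: phi[2] = 0 + 10 + 65 = 75 deg
  cos(75 deg) = 0.2588, sin(75 deg) = 0.9659
  joint[3] = (13.4514, 0.5557) + 8.8 * (0.2588, 0.9659) = (13.4514 + 2.2776, 0.5557 + 8.5001) = (15.7290, 9.0558)
link 3: phi[3] = 0 + 10 + 65 + 130 = 205 deg
  cos(205 deg) = -0.9063, sin(205 deg) = -0.4226
  joint[4] = (15.7290, 9.0558) + 6.2 * (-0.9063, -0.4226) = (15.7290 + -5.6191, 9.0558 + -2.6202) = (10.1099, 6.4356)
End effector: (10.1099, 6.4356)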